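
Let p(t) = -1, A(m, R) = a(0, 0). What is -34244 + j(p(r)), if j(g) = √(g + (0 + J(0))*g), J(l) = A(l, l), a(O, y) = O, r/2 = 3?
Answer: -34244 + I ≈ -34244.0 + 1.0*I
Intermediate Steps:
r = 6 (r = 2*3 = 6)
A(m, R) = 0
J(l) = 0
j(g) = √g (j(g) = √(g + (0 + 0)*g) = √(g + 0*g) = √(g + 0) = √g)
-34244 + j(p(r)) = -34244 + √(-1) = -34244 + I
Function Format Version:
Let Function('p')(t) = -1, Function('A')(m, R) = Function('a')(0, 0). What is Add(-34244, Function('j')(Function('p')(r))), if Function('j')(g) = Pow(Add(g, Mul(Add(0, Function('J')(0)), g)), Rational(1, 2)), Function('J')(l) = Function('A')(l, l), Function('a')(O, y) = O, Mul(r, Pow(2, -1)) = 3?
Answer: Add(-34244, I) ≈ Add(-34244., Mul(1.0000, I))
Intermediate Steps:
r = 6 (r = Mul(2, 3) = 6)
Function('A')(m, R) = 0
Function('J')(l) = 0
Function('j')(g) = Pow(g, Rational(1, 2)) (Function('j')(g) = Pow(Add(g, Mul(Add(0, 0), g)), Rational(1, 2)) = Pow(Add(g, Mul(0, g)), Rational(1, 2)) = Pow(Add(g, 0), Rational(1, 2)) = Pow(g, Rational(1, 2)))
Add(-34244, Function('j')(Function('p')(r))) = Add(-34244, Pow(-1, Rational(1, 2))) = Add(-34244, I)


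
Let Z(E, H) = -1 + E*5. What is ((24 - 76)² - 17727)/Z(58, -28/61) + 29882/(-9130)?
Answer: -72897944/1319285 ≈ -55.256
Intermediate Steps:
Z(E, H) = -1 + 5*E
((24 - 76)² - 17727)/Z(58, -28/61) + 29882/(-9130) = ((24 - 76)² - 17727)/(-1 + 5*58) + 29882/(-9130) = ((-52)² - 17727)/(-1 + 290) + 29882*(-1/9130) = (2704 - 17727)/289 - 14941/4565 = -15023*1/289 - 14941/4565 = -15023/289 - 14941/4565 = -72897944/1319285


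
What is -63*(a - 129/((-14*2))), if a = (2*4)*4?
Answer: -9225/4 ≈ -2306.3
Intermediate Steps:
a = 32 (a = 8*4 = 32)
-63*(a - 129/((-14*2))) = -63*(32 - 129/((-14*2))) = -63*(32 - 129/(-28)) = -63*(32 - 129*(-1/28)) = -63*(32 + 129/28) = -63*1025/28 = -9225/4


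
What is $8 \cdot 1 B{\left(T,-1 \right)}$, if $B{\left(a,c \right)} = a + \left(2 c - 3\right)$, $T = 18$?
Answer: $104$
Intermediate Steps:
$B{\left(a,c \right)} = -3 + a + 2 c$ ($B{\left(a,c \right)} = a + \left(-3 + 2 c\right) = -3 + a + 2 c$)
$8 \cdot 1 B{\left(T,-1 \right)} = 8 \cdot 1 \left(-3 + 18 + 2 \left(-1\right)\right) = 8 \left(-3 + 18 - 2\right) = 8 \cdot 13 = 104$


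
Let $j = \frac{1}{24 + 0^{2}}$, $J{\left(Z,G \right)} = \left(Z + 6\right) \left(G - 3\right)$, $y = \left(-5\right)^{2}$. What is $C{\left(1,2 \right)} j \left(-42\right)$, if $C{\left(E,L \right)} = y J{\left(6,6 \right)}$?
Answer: $-1575$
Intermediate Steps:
$y = 25$
$J{\left(Z,G \right)} = \left(-3 + G\right) \left(6 + Z\right)$ ($J{\left(Z,G \right)} = \left(6 + Z\right) \left(-3 + G\right) = \left(-3 + G\right) \left(6 + Z\right)$)
$j = \frac{1}{24}$ ($j = \frac{1}{24 + 0} = \frac{1}{24} \approx 0.041667$)
$C{\left(E,L \right)} = 900$ ($C{\left(E,L \right)} = 25 \left(-18 - 18 + 6 \cdot 6 + 6 \cdot 6\right) = 25 \left(-18 - 18 + 36 + 36\right) = 25 \cdot 36 = 900$)
$C{\left(1,2 \right)} j \left(-42\right) = 900 \cdot \frac{1}{24} \left(-42\right) = \frac{75}{2} \left(-42\right) = -1575$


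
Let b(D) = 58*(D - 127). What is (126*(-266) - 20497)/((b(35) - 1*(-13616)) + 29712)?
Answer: -54013/37992 ≈ -1.4217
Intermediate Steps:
b(D) = -7366 + 58*D (b(D) = 58*(-127 + D) = -7366 + 58*D)
(126*(-266) - 20497)/((b(35) - 1*(-13616)) + 29712) = (126*(-266) - 20497)/(((-7366 + 58*35) - 1*(-13616)) + 29712) = (-33516 - 20497)/(((-7366 + 2030) + 13616) + 29712) = -54013/((-5336 + 13616) + 29712) = -54013/(8280 + 29712) = -54013/37992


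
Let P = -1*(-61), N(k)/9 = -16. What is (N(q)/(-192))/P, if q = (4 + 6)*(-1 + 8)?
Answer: 3/244 ≈ 0.012295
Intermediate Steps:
q = 70 (q = 10*7 = 70)
N(k) = -144 (N(k) = 9*(-16) = -144)
P = 61
(N(q)/(-192))/P = -144/(-192)/61 = -144*(-1/192)*(1/61) = (¾)*(1/61) = 3/244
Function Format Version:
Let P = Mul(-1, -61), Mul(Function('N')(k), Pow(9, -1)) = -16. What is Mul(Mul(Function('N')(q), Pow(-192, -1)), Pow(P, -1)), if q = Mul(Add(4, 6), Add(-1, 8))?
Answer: Rational(3, 244) ≈ 0.012295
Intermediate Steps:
q = 70 (q = Mul(10, 7) = 70)
Function('N')(k) = -144 (Function('N')(k) = Mul(9, -16) = -144)
P = 61
Mul(Mul(Function('N')(q), Pow(-192, -1)), Pow(P, -1)) = Mul(Mul(-144, Pow(-192, -1)), Pow(61, -1)) = Mul(Mul(-144, Rational(-1, 192)), Rational(1, 61)) = Mul(Rational(3, 4), Rational(1, 61)) = Rational(3, 244)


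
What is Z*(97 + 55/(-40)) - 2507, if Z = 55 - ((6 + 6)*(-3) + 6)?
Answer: 44969/8 ≈ 5621.1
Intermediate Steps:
Z = 85 (Z = 55 - (12*(-3) + 6) = 55 - (-36 + 6) = 55 - 1*(-30) = 55 + 30 = 85)
Z*(97 + 55/(-40)) - 2507 = 85*(97 + 55/(-40)) - 2507 = 85*(97 + 55*(-1/40)) - 2507 = 85*(97 - 11/8) - 2507 = 85*(765/8) - 2507 = 65025/8 - 2507 = 44969/8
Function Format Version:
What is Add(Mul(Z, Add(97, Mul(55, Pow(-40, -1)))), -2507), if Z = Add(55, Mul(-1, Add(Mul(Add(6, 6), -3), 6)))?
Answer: Rational(44969, 8) ≈ 5621.1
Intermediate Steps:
Z = 85 (Z = Add(55, Mul(-1, Add(Mul(12, -3), 6))) = Add(55, Mul(-1, Add(-36, 6))) = Add(55, Mul(-1, -30)) = Add(55, 30) = 85)
Add(Mul(Z, Add(97, Mul(55, Pow(-40, -1)))), -2507) = Add(Mul(85, Add(97, Mul(55, Pow(-40, -1)))), -2507) = Add(Mul(85, Add(97, Mul(55, Rational(-1, 40)))), -2507) = Add(Mul(85, Add(97, Rational(-11, 8))), -2507) = Add(Mul(85, Rational(765, 8)), -2507) = Add(Rational(65025, 8), -2507) = Rational(44969, 8)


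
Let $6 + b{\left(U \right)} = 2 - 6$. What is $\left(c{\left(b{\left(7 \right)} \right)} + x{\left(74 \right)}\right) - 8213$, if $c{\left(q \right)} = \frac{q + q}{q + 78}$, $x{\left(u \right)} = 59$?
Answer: $- \frac{138623}{17} \approx -8154.3$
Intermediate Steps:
$b{\left(U \right)} = -10$ ($b{\left(U \right)} = -6 + \left(2 - 6\right) = -6 - 4 = -10$)
$c{\left(q \right)} = \frac{2 q}{78 + q}$
$\left(c{\left(b{\left(7 \right)} \right)} + x{\left(74 \right)}\right) - 8213 = \left(2 \left(-10\right) \frac{1}{78 - 10} + 59\right) - 8213 = \left(2 \left(-10\right) \frac{1}{68} + 59\right) - 8213 = \left(- \frac{5}{17} + 59\right) - 8213 = \frac{998}{17} - 8213 = - \frac{138623}{17}$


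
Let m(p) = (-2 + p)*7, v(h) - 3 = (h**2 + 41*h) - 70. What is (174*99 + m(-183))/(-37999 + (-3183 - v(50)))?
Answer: -15931/45665 ≈ -0.34887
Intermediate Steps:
v(h) = -67 + h**2 + 41*h (v(h) = 3 + ((h**2 + 41*h) - 70) = 3 + (-70 + h**2 + 41*h) = -67 + h**2 + 41*h)
m(p) = -14 + 7*p
(174*99 + m(-183))/(-37999 + (-3183 - v(50))) = (174*99 + (-14 + 7*(-183)))/(-37999 + (-3183 - (-67 + 50**2 + 41*50))) = (17226 + (-14 - 1281))/(-37999 + (-3183 - (-67 + 2500 + 2050))) = (17226 - 1295)/(-37999 + (-3183 - 1*4483)) = 15931/(-37999 + (-3183 - 4483)) = 15931/(-37999 - 7666) = 15931/(-45665) = 15931*(-1/45665) = -15931/45665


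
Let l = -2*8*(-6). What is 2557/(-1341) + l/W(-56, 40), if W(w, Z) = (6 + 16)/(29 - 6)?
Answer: 1452337/14751 ≈ 98.457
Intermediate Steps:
W(w, Z) = 22/23
l = 96 (l = -16*(-6) = 96)
2557/(-1341) + l/W(-56, 40) = 2557/(-1341) + 96/(22/23) = 2557*(-1/1341) + 96*(23/22) = -2557/1341 + 1104/11 = 1452337/14751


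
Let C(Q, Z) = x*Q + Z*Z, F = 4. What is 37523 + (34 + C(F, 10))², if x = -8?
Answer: 47927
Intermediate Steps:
C(Q, Z) = Z² - 8*Q (C(Q, Z) = -8*Q + Z*Z = -8*Q + Z² = Z² - 8*Q)
37523 + (34 + C(F, 10))² = 37523 + (34 + (10² - 8*4))² = 37523 + (34 + (100 - 32))² = 37523 + (34 + 68)² = 37523 + 102² = 37523 + 10404 = 47927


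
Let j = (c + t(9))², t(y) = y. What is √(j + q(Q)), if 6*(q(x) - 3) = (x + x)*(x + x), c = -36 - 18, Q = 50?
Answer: 2*√8313/3 ≈ 60.784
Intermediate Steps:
c = -54
q(x) = 3 + 2*x²/3 (q(x) = 3 + ((x + x)*(x + x))/6 = 3 + ((2*x)*(2*x))/6 = 3 + (4*x²)/6 = 3 + 2*x²/3)
j = 2025 (j = (-54 + 9)² = (-45)² = 2025)
√(j + q(Q)) = √(2025 + (3 + (⅔)*50²)) = √(2025 + (3 + (⅔)*2500)) = √(2025 + (3 + 5000/3)) = √(2025 + 5009/3) = √(11084/3) = 2*√8313/3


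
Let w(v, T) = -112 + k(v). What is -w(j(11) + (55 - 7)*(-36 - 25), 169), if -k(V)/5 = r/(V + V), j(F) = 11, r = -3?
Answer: 653423/5834 ≈ 112.00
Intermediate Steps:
k(V) = 15/(2*V) (k(V) = -(-15)/(V + V) = -(-15)/(2*V) = 15/(2*V))
w(v, T) = -112 + 15/(2*v)
-w(j(11) + (55 - 7)*(-36 - 25), 169) = -(-112 + 15/(2*(11 + (55 - 7)*(-36 - 25)))) = -(-112 + 15/(2*(11 + 48*(-61)))) = -(-112 + 15/(2*(11 - 2928))) = -(-112 + (15/2)/(-2917)) = -(-112 + (15/2)*(-1/2917)) = -(-112 - 15/5834) = -1*(-653423/5834) = 653423/5834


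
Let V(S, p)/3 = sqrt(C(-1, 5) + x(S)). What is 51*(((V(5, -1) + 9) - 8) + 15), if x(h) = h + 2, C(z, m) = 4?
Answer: 816 + 153*sqrt(11) ≈ 1323.4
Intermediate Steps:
x(h) = 2 + h
V(S, p) = 3*sqrt(6 + S) (V(S, p) = 3*sqrt(4 + (2 + S)) = 3*sqrt(6 + S))
51*(((V(5, -1) + 9) - 8) + 15) = 51*(((3*sqrt(6 + 5) + 9) - 8) + 15) = 51*(((3*sqrt(11) + 9) - 8) + 15) = 51*(((9 + 3*sqrt(11)) - 8) + 15) = 51*((1 + 3*sqrt(11)) + 15) = 51*(16 + 3*sqrt(11)) = 816 + 153*sqrt(11)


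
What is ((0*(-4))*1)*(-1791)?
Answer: 0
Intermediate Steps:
((0*(-4))*1)*(-1791) = (0*1)*(-1791) = 0*(-1791) = 0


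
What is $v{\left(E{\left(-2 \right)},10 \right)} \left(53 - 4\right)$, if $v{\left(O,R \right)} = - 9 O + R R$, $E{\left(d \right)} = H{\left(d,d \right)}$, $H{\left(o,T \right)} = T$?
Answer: $5782$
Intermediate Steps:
$E{\left(d \right)} = d$
$v{\left(O,R \right)} = R^{2} - 9 O$ ($v{\left(O,R \right)} = - 9 O + R^{2} = R^{2} - 9 O$)
$v{\left(E{\left(-2 \right)},10 \right)} \left(53 - 4\right) = \left(10^{2} - -18\right) \left(53 - 4\right) = \left(100 + 18\right) 49 = 118 \cdot 49 = 5782$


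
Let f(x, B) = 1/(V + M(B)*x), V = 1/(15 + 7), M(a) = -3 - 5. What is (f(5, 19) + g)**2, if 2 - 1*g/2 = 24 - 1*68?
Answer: 6536075716/772641 ≈ 8459.4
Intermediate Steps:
M(a) = -8
V = 1/22 ≈ 0.045455
f(x, B) = 1/(1/22 - 8*x)
g = 92 (g = 4 - 2*(24 - 1*68) = 4 - 2*(24 - 68) = 4 - 2*(-44) = 4 + 88 = 92)
(f(5, 19) + g)**2 = (22/(1 - 176*5) + 92)**2 = (22/(1 - 880) + 92)**2 = (22/(-879) + 92)**2 = (22*(-1/879) + 92)**2 = (-22/879 + 92)**2 = (80846/879)**2 = 6536075716/772641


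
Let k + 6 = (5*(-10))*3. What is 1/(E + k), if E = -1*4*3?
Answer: -1/168 ≈ -0.0059524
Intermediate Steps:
E = -12 (E = -4*3 = -12)
k = -156 (k = -6 + (5*(-10))*3 = -6 - 50*3 = -6 - 150 = -156)
1/(E + k) = 1/(-12 - 156) = 1/(-168) = -1/168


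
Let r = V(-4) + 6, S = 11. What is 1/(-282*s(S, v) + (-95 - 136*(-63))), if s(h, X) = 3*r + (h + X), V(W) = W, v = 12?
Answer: 1/295 ≈ 0.0033898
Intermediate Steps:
r = 2 (r = -4 + 6 = 2)
s(h, X) = 6 + X + h (s(h, X) = 3*2 + (h + X) = 6 + (X + h) = 6 + X + h)
1/(-282*s(S, v) + (-95 - 136*(-63))) = 1/(-282*(6 + 12 + 11) + (-95 - 136*(-63))) = 1/(-282*29 + (-95 + 8568)) = 1/(-8178 + 8473) = 1/295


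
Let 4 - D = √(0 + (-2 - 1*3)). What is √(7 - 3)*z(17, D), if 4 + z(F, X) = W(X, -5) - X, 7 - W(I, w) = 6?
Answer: -14 + 2*I*√5 ≈ -14.0 + 4.4721*I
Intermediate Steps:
D = 4 - I*√5 (D = 4 - √(0 + (-2 - 1*3)) = 4 - √(0 + (-2 - 3)) = 4 - √(0 - 5) = 4 - √(-5) = 4 - I*√5 ≈ 4.0 - 2.2361*I)
W(I, w) = 1 (W(I, w) = 7 - 1*6 = 7 - 6 = 1)
z(F, X) = -3 - X (z(F, X) = -4 + (1 - X) = -3 - X)
√(7 - 3)*z(17, D) = √(7 - 3)*(-3 - (4 - I*√5)) = √4*(-3 + (-4 + I*√5)) = 2*(-7 + I*√5) = -14 + 2*I*√5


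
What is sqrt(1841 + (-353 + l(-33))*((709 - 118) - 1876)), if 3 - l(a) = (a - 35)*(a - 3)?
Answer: sqrt(3597271) ≈ 1896.6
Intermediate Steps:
l(a) = 3 - (-35 + a)*(-3 + a) (l(a) = 3 - (a - 35)*(a - 3) = 3 - (-35 + a)*(-3 + a))
sqrt(1841 + (-353 + l(-33))*((709 - 118) - 1876)) = sqrt(1841 + (-353 + (-102 - 1*(-33)**2 + 38*(-33)))*((709 - 118) - 1876)) = sqrt(1841 + (-353 + (-102 - 1*1089 - 1254))*(591 - 1876)) = sqrt(1841 + (-353 + (-102 - 1089 - 1254))*(-1285)) = sqrt(1841 + (-353 - 2445)*(-1285)) = sqrt(1841 - 2798*(-1285)) = sqrt(1841 + 3595430) = sqrt(3597271)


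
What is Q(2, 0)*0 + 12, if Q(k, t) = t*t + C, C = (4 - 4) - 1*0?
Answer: 12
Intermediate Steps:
C = 0 (C = 0 + 0 = 0)
Q(k, t) = t**2 (Q(k, t) = t*t + 0 = t**2 + 0 = t**2)
Q(2, 0)*0 + 12 = 0**2*0 + 12 = 0*0 + 12 = 0 + 12 = 12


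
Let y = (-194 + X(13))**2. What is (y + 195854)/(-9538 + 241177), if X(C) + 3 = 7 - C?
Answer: 79021/77213 ≈ 1.0234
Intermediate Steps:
X(C) = 4 - C (X(C) = -3 + (7 - C) = 4 - C)
y = 41209 (y = (-194 + (4 - 1*13))**2 = (-194 + (4 - 13))**2 = (-194 - 9)**2 = (-203)**2 = 41209)
(y + 195854)/(-9538 + 241177) = (41209 + 195854)/(-9538 + 241177) = 237063/231639 = 237063*(1/231639) = 79021/77213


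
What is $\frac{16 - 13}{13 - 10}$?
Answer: $1$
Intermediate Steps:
$\frac{16 - 13}{13 - 10} = \frac{3}{3} = 3 \cdot \frac{1}{3} = 1$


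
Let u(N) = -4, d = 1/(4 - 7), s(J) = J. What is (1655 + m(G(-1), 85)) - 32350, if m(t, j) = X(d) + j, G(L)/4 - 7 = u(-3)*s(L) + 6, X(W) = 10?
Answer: -30600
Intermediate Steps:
d = -1/3 (d = 1/(-3) = -1/3 ≈ -0.33333)
G(L) = 52 - 16*L (G(L) = 28 + 4*(-4*L + 6) = 28 + 4*(6 - 4*L) = 28 + (24 - 16*L) = 52 - 16*L)
m(t, j) = 10 + j
(1655 + m(G(-1), 85)) - 32350 = (1655 + (10 + 85)) - 32350 = (1655 + 95) - 32350 = 1750 - 32350 = -30600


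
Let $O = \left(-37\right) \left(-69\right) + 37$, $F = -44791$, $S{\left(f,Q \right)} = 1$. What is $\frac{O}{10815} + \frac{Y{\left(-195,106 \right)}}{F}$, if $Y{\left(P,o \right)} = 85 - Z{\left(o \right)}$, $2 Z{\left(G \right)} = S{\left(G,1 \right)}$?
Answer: $\frac{6576847}{27680838} \approx 0.2376$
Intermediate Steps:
$Z{\left(G \right)} = \frac{1}{2}$ ($Z{\left(G \right)} = \frac{1}{2} \cdot 1 = \frac{1}{2}$)
$Y{\left(P,o \right)} = \frac{169}{2}$ ($Y{\left(P,o \right)} = 85 - \frac{1}{2} = \frac{169}{2}$)
$O = 2590$ ($O = 2553 + 37 = 2590$)
$\frac{O}{10815} + \frac{Y{\left(-195,106 \right)}}{F} = \frac{2590}{10815} + \frac{169}{2 \left(-44791\right)} = 2590 \cdot \frac{1}{10815} + \frac{169}{2} \left(- \frac{1}{44791}\right) = \frac{74}{309} - \frac{169}{89582} = \frac{6576847}{27680838}$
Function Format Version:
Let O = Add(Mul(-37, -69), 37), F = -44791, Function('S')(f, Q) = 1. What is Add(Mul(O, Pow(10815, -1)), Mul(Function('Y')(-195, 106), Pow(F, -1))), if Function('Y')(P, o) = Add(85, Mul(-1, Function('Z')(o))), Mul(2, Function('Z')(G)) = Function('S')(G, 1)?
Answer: Rational(6576847, 27680838) ≈ 0.23760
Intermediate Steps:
Function('Z')(G) = Rational(1, 2) (Function('Z')(G) = Mul(Rational(1, 2), 1) = Rational(1, 2))
Function('Y')(P, o) = Rational(169, 2) (Function('Y')(P, o) = Add(85, Mul(-1, Rational(1, 2))) = Add(85, Rational(-1, 2)) = Rational(169, 2))
O = 2590 (O = Add(2553, 37) = 2590)
Add(Mul(O, Pow(10815, -1)), Mul(Function('Y')(-195, 106), Pow(F, -1))) = Add(Mul(2590, Pow(10815, -1)), Mul(Rational(169, 2), Pow(-44791, -1))) = Add(Mul(2590, Rational(1, 10815)), Mul(Rational(169, 2), Rational(-1, 44791))) = Add(Rational(74, 309), Rational(-169, 89582)) = Rational(6576847, 27680838)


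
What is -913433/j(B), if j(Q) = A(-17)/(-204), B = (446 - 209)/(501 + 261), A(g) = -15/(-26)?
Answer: 1614949544/5 ≈ 3.2299e+8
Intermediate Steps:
A(g) = 15/26 (A(g) = -15*(-1/26) = 15/26)
B = 79/254 (B = 237/762 = 237*(1/762) = 79/254 ≈ 0.31102)
j(Q) = -5/1768 (j(Q) = (15/26)/(-204) = (15/26)*(-1/204) = -5/1768)
-913433/j(B) = -913433/(-5/1768) = -913433*(-1768/5) = 1614949544/5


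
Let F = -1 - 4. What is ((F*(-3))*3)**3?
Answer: 91125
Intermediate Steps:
F = -5
((F*(-3))*3)**3 = (-5*(-3)*3)**3 = (15*3)**3 = 45**3 = 91125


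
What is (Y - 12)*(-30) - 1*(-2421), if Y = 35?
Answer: 1731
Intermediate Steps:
(Y - 12)*(-30) - 1*(-2421) = (35 - 12)*(-30) - 1*(-2421) = 23*(-30) + 2421 = -690 + 2421 = 1731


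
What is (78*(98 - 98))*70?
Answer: 0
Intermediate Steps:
(78*(98 - 98))*70 = (78*0)*70 = 0*70 = 0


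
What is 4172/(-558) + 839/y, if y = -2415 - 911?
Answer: -7172117/927954 ≈ -7.7290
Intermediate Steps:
y = -3326
4172/(-558) + 839/y = 4172/(-558) + 839/(-3326) = 4172*(-1/558) + 839*(-1/3326) = -2086/279 - 839/3326 = -7172117/927954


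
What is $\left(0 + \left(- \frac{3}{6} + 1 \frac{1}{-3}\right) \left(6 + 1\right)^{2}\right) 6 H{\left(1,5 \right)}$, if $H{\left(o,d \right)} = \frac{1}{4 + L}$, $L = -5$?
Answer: $245$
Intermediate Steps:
$H{\left(o,d \right)} = -1$ ($H{\left(o,d \right)} = \frac{1}{4 - 5} = \frac{1}{-1} = -1$)
$\left(0 + \left(- \frac{3}{6} + 1 \frac{1}{-3}\right) \left(6 + 1\right)^{2}\right) 6 H{\left(1,5 \right)} = \left(0 + \left(- \frac{3}{6} + 1 \frac{1}{-3}\right) \left(6 + 1\right)^{2}\right) 6 \left(-1\right) = \left(0 + \left(\left(-3\right) \frac{1}{6} + 1 \left(- \frac{1}{3}\right)\right) 7^{2}\right) 6 \left(-1\right) = \left(0 + \left(- \frac{1}{2} - \frac{1}{3}\right) 49\right) 6 \left(-1\right) = \left(0 - \frac{245}{6}\right) 6 \left(-1\right) = \left(- \frac{245}{6}\right) 6 \left(-1\right) = \left(-245\right) \left(-1\right) = 245$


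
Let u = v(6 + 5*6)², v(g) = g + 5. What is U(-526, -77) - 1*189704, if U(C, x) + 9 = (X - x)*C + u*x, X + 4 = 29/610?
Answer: -109059767/305 ≈ -3.5757e+5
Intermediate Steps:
v(g) = 5 + g
X = -2411/610 (X = -4 + 29/610 = -2411/610 ≈ -3.9525)
u = 1681 (u = (5 + (6 + 5*6))² = (5 + (6 + 30))² = (5 + 36)² = 41² = 1681)
U(C, x) = -9 + 1681*x + C*(-2411/610 - x) (U(C, x) = -9 + ((-2411/610 - x)*C + 1681*x) = -9 + (C*(-2411/610 - x) + 1681*x) = -9 + (1681*x + C*(-2411/610 - x)) = -9 + 1681*x + C*(-2411/610 - x))
U(-526, -77) - 1*189704 = (-9 + 1681*(-77) - 2411/610*(-526) - 1*(-526)*(-77)) - 1*189704 = (-9 - 129437 + 634093/305 - 40502) - 189704 = -51200047/305 - 189704 = -109059767/305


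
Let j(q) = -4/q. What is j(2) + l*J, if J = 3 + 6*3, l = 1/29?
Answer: -37/29 ≈ -1.2759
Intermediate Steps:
l = 1/29 ≈ 0.034483
J = 21 (J = 3 + 18 = 21)
j(2) + l*J = -4/2 + (1/29)*21 = -4*½ + 21/29 = -2 + 21/29 = -37/29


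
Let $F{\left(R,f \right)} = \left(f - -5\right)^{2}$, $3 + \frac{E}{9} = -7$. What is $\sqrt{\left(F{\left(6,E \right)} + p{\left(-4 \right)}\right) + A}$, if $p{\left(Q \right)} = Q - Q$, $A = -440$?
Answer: $\sqrt{6785} \approx 82.371$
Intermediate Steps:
$E = -90$ ($E = -27 + 9 \left(-7\right) = -27 - 63 = -90$)
$p{\left(Q \right)} = 0$
$F{\left(R,f \right)} = \left(5 + f\right)^{2}$ ($F{\left(R,f \right)} = \left(f + 5\right)^{2} = \left(5 + f\right)^{2}$)
$\sqrt{\left(F{\left(6,E \right)} + p{\left(-4 \right)}\right) + A} = \sqrt{\left(\left(5 - 90\right)^{2} + 0\right) - 440} = \sqrt{\left(\left(-85\right)^{2} + 0\right) - 440} = \sqrt{\left(7225 + 0\right) - 440} = \sqrt{7225 - 440} = \sqrt{6785}$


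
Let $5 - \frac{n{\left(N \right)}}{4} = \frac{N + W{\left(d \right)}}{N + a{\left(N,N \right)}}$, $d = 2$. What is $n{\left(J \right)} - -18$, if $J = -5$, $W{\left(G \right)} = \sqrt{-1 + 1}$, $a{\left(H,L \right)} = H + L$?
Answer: $\frac{110}{3} \approx 36.667$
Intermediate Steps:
$W{\left(G \right)} = 0$ ($W{\left(G \right)} = \sqrt{0} = 0$)
$n{\left(N \right)} = \frac{56}{3}$ ($n{\left(N \right)} = 20 - 4 \frac{N + 0}{N + \left(N + N\right)} = 20 - 4 \frac{N}{N + 2 N} = 20 - 4 \frac{N}{3 N} = 20 - 4 N \frac{1}{3 N} = 20 - \frac{4}{3} = \frac{56}{3}$)
$n{\left(J \right)} - -18 = \frac{56}{3} - -18 = \frac{56}{3} + 18 = \frac{110}{3}$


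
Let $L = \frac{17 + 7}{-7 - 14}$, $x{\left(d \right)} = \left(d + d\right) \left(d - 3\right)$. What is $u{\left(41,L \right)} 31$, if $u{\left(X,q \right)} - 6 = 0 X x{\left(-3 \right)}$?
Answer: $186$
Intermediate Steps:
$x{\left(d \right)} = 2 d \left(-3 + d\right)$
$L = - \frac{8}{7}$ ($L = \frac{24}{-21} = 24 \left(- \frac{1}{21}\right) = - \frac{8}{7} \approx -1.1429$)
$u{\left(X,q \right)} = 6$ ($u{\left(X,q \right)} = 6 + 0 X 2 \left(-3\right) \left(-3 - 3\right) = 6 + 0 \cdot 2 \left(-3\right) \left(-6\right) = 6 + 0 \cdot 36 = 6 + 0 = 6$)
$u{\left(41,L \right)} 31 = 6 \cdot 31 = 186$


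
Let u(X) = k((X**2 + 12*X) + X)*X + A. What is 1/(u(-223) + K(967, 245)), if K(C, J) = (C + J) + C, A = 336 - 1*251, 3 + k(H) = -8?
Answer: 1/4717 ≈ 0.00021200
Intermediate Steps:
k(H) = -11 (k(H) = -3 - 8 = -11)
A = 85 (A = 336 - 251 = 85)
u(X) = 85 - 11*X (u(X) = -11*X + 85 = 85 - 11*X)
K(C, J) = J + 2*C
1/(u(-223) + K(967, 245)) = 1/((85 - 11*(-223)) + (245 + 2*967)) = 1/((85 + 2453) + (245 + 1934)) = 1/(2538 + 2179) = 1/4717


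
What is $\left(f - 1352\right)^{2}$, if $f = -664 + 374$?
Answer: $2696164$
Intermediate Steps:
$f = -290$
$\left(f - 1352\right)^{2} = \left(-290 - 1352\right)^{2} = \left(-1642\right)^{2} = 2696164$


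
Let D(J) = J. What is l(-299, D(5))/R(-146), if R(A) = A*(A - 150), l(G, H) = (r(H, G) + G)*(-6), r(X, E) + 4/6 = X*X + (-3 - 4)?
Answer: 845/21608 ≈ 0.039106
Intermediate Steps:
r(X, E) = -23/3 + X² (r(X, E) = -⅔ + (X*X + (-3 - 4)) = -⅔ + (X² - 7) = -⅔ + (-7 + X²) = -23/3 + X²)
l(G, H) = 46 - 6*G - 6*H² (l(G, H) = ((-23/3 + H²) + G)*(-6) = (-23/3 + G + H²)*(-6) = 46 - 6*G - 6*H²)
R(A) = A*(-150 + A)
l(-299, D(5))/R(-146) = (46 - 6*(-299) - 6*5²)/((-146*(-150 - 146))) = (46 + 1794 - 6*25)/((-146*(-296))) = (46 + 1794 - 150)/43216 = 1690*(1/43216) = 845/21608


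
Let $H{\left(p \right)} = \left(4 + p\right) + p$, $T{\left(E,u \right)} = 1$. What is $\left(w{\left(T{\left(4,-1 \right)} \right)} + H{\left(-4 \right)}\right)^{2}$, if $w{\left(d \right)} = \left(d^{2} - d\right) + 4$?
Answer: $0$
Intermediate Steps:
$H{\left(p \right)} = 4 + 2 p$
$w{\left(d \right)} = 4 + d^{2} - d$
$\left(w{\left(T{\left(4,-1 \right)} \right)} + H{\left(-4 \right)}\right)^{2} = \left(\left(4 + 1^{2} - 1\right) + \left(4 + 2 \left(-4\right)\right)\right)^{2} = \left(\left(4 + 1 - 1\right) + \left(4 - 8\right)\right)^{2} = \left(4 - 4\right)^{2} = 0^{2} = 0$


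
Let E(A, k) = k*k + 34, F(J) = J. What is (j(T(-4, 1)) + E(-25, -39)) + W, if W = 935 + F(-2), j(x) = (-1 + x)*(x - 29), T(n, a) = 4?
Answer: 2413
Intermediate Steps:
E(A, k) = 34 + k**2 (E(A, k) = k**2 + 34 = 34 + k**2)
j(x) = (-1 + x)*(-29 + x)
W = 933 (W = 935 - 2 = 933)
(j(T(-4, 1)) + E(-25, -39)) + W = ((29 + 4**2 - 30*4) + (34 + (-39)**2)) + 933 = ((29 + 16 - 120) + (34 + 1521)) + 933 = (-75 + 1555) + 933 = 1480 + 933 = 2413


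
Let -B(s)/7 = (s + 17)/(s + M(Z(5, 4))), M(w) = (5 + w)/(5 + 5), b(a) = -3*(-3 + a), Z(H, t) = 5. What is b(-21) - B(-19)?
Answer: 655/9 ≈ 72.778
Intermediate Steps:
b(a) = 9 - 3*a
M(w) = ½ + w/10 (M(w) = (5 + w)/10 = (5 + w)*(⅒) = ½ + w/10)
B(s) = -7*(17 + s)/(1 + s) (B(s) = -7*(s + 17)/(s + (½ + (⅒)*5)) = -7*(17 + s)/(s + (½ + ½)) = -7*(17 + s)/(s + 1) = -7*(17 + s)/(1 + s))
b(-21) - B(-19) = (9 - 3*(-21)) - 7*(-17 - 1*(-19))/(1 - 19) = (9 + 63) - 7*(-17 + 19)/(-18) = 72 - 7*(-1)*2/18 = 72 - 1*(-7/9) = 72 + 7/9 = 655/9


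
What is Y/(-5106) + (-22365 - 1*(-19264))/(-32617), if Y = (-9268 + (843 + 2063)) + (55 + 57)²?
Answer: -92902294/83271201 ≈ -1.1157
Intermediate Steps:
Y = 6182 (Y = (-9268 + 2906) + 112² = -6362 + 12544 = 6182)
Y/(-5106) + (-22365 - 1*(-19264))/(-32617) = 6182/(-5106) + (-22365 - 1*(-19264))/(-32617) = 6182*(-1/5106) + (-22365 + 19264)*(-1/32617) = -3091/2553 - 3101*(-1/32617) = -3091/2553 + 3101/32617 = -92902294/83271201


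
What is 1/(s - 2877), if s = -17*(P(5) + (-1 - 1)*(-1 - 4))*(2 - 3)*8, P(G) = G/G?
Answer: -1/1381 ≈ -0.00072411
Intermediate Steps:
P(G) = 1
s = 1496 (s = -17*(1 + (-1 - 1)*(-1 - 4))*(2 - 3)*8 = -17*(1 - 2*(-5))*(-1)*8 = -17*(1 + 10)*(-1)*8 = -187*(-1)*8 = -17*(-11)*8 = 187*8 = 1496)
1/(s - 2877) = 1/(1496 - 2877) = 1/(-1381) = -1/1381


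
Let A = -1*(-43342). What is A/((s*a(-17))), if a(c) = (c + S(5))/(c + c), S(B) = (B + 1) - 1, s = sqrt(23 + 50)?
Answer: 368407*sqrt(73)/219 ≈ 14373.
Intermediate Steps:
s = sqrt(73) ≈ 8.5440
A = 43342
S(B) = B (S(B) = (1 + B) - 1 = B)
a(c) = (5 + c)/(2*c) (a(c) = (c + 5)/(c + c) = (5 + c)/((2*c)) = (5 + c)*(1/(2*c)) = (5 + c)/(2*c))
A/((s*a(-17))) = 43342/((sqrt(73)*((1/2)*(5 - 17)/(-17)))) = 43342/((sqrt(73)*((1/2)*(-1/17)*(-12)))) = 43342/((sqrt(73)*(6/17))) = 43342/((6*sqrt(73)/17)) = 43342*(17*sqrt(73)/438) = 368407*sqrt(73)/219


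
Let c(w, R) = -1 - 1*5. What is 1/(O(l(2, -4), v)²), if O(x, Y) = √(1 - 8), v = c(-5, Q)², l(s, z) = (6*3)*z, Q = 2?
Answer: -⅐ ≈ -0.14286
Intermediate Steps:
c(w, R) = -6 (c(w, R) = -1 - 5 = -6)
l(s, z) = 18*z
v = 36 (v = (-6)² = 36)
O(x, Y) = I*√7 (O(x, Y) = √(-7) = I*√7)
1/(O(l(2, -4), v)²) = 1/((I*√7)²) = 1/(-7) = -⅐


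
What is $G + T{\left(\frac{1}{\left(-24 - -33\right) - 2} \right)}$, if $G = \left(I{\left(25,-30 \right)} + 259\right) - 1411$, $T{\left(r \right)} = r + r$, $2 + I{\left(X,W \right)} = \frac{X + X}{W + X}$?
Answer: $- \frac{8146}{7} \approx -1163.7$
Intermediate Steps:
$I{\left(X,W \right)} = -2 + \frac{2 X}{W + X}$ ($I{\left(X,W \right)} = -2 + \frac{X + X}{W + X} = -2 + \frac{2 X}{W + X}$)
$T{\left(r \right)} = 2 r$
$G = -1164$ ($G = \left(\left(-2\right) \left(-30\right) \frac{1}{-30 + 25} + 259\right) - 1411 = \left(\left(-2\right) \left(-30\right) \frac{1}{-5} + 259\right) - 1411 = \left(\left(-2\right) \left(-30\right) \left(- \frac{1}{5}\right) + 259\right) - 1411 = \left(-12 + 259\right) - 1411 = 247 - 1411 = -1164$)
$G + T{\left(\frac{1}{\left(-24 - -33\right) - 2} \right)} = -1164 + \frac{2}{\left(-24 - -33\right) - 2} = -1164 + \frac{2}{\left(-24 + 33\right) - 2} = -1164 + \frac{2}{9 - 2} = -1164 + \frac{2}{7} = - \frac{8146}{7}$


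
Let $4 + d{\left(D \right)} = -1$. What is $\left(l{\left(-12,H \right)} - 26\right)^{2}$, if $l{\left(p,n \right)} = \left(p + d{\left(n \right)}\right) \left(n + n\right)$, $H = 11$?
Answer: $160000$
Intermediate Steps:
$d{\left(D \right)} = -5$ ($d{\left(D \right)} = -4 - 1 = -5$)
$l{\left(p,n \right)} = 2 n \left(-5 + p\right)$ ($l{\left(p,n \right)} = \left(p - 5\right) \left(n + n\right) = \left(-5 + p\right) 2 n = 2 n \left(-5 + p\right)$)
$\left(l{\left(-12,H \right)} - 26\right)^{2} = \left(2 \cdot 11 \left(-5 - 12\right) - 26\right)^{2} = \left(2 \cdot 11 \left(-17\right) - 26\right)^{2} = \left(-374 - 26\right)^{2} = \left(-400\right)^{2} = 160000$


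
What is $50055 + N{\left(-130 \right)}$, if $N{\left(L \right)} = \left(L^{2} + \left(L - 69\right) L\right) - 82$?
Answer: $92743$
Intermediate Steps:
$N{\left(L \right)} = -82 + L^{2} + L \left(-69 + L\right)$ ($N{\left(L \right)} = \left(L^{2} + \left(L - 69\right) L\right) - 82 = \left(L^{2} + \left(-69 + L\right) L\right) - 82 = \left(L^{2} + L \left(-69 + L\right)\right) - 82 = -82 + L^{2} + L \left(-69 + L\right)$)
$50055 + N{\left(-130 \right)} = 50055 - \left(-8888 - 33800\right) = 50055 + \left(-82 + 8970 + 2 \cdot 16900\right) = 50055 + \left(-82 + 8970 + 33800\right) = 50055 + 42688 = 92743$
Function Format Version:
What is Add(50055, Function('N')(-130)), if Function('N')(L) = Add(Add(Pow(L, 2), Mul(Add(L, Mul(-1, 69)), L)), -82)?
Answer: 92743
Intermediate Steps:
Function('N')(L) = Add(-82, Pow(L, 2), Mul(L, Add(-69, L))) (Function('N')(L) = Add(Add(Pow(L, 2), Mul(Add(L, -69), L)), -82) = Add(Add(Pow(L, 2), Mul(Add(-69, L), L)), -82) = Add(Add(Pow(L, 2), Mul(L, Add(-69, L))), -82) = Add(-82, Pow(L, 2), Mul(L, Add(-69, L))))
Add(50055, Function('N')(-130)) = Add(50055, Add(-82, Mul(-69, -130), Mul(2, Pow(-130, 2)))) = Add(50055, Add(-82, 8970, Mul(2, 16900))) = Add(50055, Add(-82, 8970, 33800)) = Add(50055, 42688) = 92743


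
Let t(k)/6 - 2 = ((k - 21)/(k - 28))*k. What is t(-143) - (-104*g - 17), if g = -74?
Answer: -483923/57 ≈ -8489.9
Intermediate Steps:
t(k) = 12 + 6*k*(-21 + k)/(-28 + k) (t(k) = 12 + 6*(((k - 21)/(k - 28))*k) = 12 + 6*(((-21 + k)/(-28 + k))*k) = 12 + 6*(k*(-21 + k)/(-28 + k)) = 12 + 6*k*(-21 + k)/(-28 + k))
t(-143) - (-104*g - 17) = 6*(-56 + (-143)² - 19*(-143))/(-28 - 143) - (-104*(-74) - 17) = 6*(-56 + 20449 + 2717)/(-171) - (7696 - 17) = 6*(-1/171)*23110 - 1*7679 = -46220/57 - 7679 = -483923/57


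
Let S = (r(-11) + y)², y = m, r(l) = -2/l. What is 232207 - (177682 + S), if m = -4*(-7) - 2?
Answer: 6514581/121 ≈ 53840.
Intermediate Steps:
m = 26 (m = 28 - 2 = 26)
y = 26
S = 82944/121 (S = (-2/(-11) + 26)² = (-2*(-1/11) + 26)² = (2/11 + 26)² = (288/11)² = 82944/121 ≈ 685.49)
232207 - (177682 + S) = 232207 - (177682 + 82944/121) = 232207 - 1*21582466/121 = 232207 - 21582466/121 = 6514581/121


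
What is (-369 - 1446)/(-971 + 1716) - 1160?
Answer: -173203/149 ≈ -1162.4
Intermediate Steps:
(-369 - 1446)/(-971 + 1716) - 1160 = -1815/745 - 1160 = -1815*1/745 - 1160 = -363/149 - 1160 = -173203/149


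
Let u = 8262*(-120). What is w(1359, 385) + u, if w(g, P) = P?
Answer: -991055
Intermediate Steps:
u = -991440
w(1359, 385) + u = 385 - 991440 = -991055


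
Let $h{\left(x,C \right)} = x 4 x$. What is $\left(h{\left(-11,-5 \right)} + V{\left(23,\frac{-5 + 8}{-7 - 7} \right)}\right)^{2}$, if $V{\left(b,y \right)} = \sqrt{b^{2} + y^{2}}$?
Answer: $\frac{\left(6776 + \sqrt{103693}\right)^{2}}{196} \approx 2.5705 \cdot 10^{5}$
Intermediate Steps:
$h{\left(x,C \right)} = 4 x^{2}$
$\left(h{\left(-11,-5 \right)} + V{\left(23,\frac{-5 + 8}{-7 - 7} \right)}\right)^{2} = \left(4 \left(-11\right)^{2} + \sqrt{23^{2} + \left(\frac{-5 + 8}{-7 - 7}\right)^{2}}\right)^{2} = \left(4 \cdot 121 + \sqrt{529 + \left(\frac{3}{-14}\right)^{2}}\right)^{2} = \left(484 + \sqrt{529 + \left(3 \left(- \frac{1}{14}\right)\right)^{2}}\right)^{2} = \left(484 + \sqrt{529 + \left(- \frac{3}{14}\right)^{2}}\right)^{2} = \left(484 + \sqrt{529 + \frac{9}{196}}\right)^{2} = \left(484 + \sqrt{\frac{103693}{196}}\right)^{2} = \left(484 + \frac{\sqrt{103693}}{14}\right)^{2}$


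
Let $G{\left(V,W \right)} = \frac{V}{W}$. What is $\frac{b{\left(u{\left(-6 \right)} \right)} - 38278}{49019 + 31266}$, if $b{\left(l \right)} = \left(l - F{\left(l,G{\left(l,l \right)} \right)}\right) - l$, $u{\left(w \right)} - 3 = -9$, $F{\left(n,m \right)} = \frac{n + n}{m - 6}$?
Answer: $- \frac{191402}{401425} \approx -0.47681$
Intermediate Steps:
$F{\left(n,m \right)} = \frac{2 n}{-6 + m}$
$u{\left(w \right)} = -6$ ($u{\left(w \right)} = 3 - 9 = -6$)
$b{\left(l \right)} = \frac{2 l}{5}$ ($b{\left(l \right)} = \left(l - \frac{2 l}{-6 + \frac{l}{l}}\right) - l = \left(l - \frac{2 l}{-6 + 1}\right) - l = \left(l - \frac{2 l}{-5}\right) - l = \left(l - 2 l \left(- \frac{1}{5}\right)\right) - l = \left(l - - \frac{2 l}{5}\right) - l = \left(l + \frac{2 l}{5}\right) - l = \frac{7 l}{5} - l = \frac{2 l}{5}$)
$\frac{b{\left(u{\left(-6 \right)} \right)} - 38278}{49019 + 31266} = \frac{\frac{2}{5} \left(-6\right) - 38278}{49019 + 31266} = \frac{- \frac{12}{5} - 38278}{80285} = \left(- \frac{191402}{5}\right) \frac{1}{80285} = - \frac{191402}{401425}$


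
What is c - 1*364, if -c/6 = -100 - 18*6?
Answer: 884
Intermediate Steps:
c = 1248 (c = -6*(-100 - 18*6) = -6*(-100 - 108) = -6*(-208) = 1248)
c - 1*364 = 1248 - 1*364 = 1248 - 364 = 884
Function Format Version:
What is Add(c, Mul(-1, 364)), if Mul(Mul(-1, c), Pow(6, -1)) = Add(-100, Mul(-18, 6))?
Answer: 884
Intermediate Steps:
c = 1248 (c = Mul(-6, Add(-100, Mul(-18, 6))) = Mul(-6, Add(-100, -108)) = Mul(-6, -208) = 1248)
Add(c, Mul(-1, 364)) = Add(1248, Mul(-1, 364)) = Add(1248, -364) = 884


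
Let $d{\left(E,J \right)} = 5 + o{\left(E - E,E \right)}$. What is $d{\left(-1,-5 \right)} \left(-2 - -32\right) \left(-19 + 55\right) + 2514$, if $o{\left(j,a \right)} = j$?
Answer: $7914$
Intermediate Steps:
$d{\left(E,J \right)} = 5$ ($d{\left(E,J \right)} = 5 + \left(E - E\right) = 5 + 0 = 5$)
$d{\left(-1,-5 \right)} \left(-2 - -32\right) \left(-19 + 55\right) + 2514 = 5 \left(-2 - -32\right) \left(-19 + 55\right) + 2514 = 5 \left(-2 + 32\right) 36 + 2514 = 5 \cdot 30 \cdot 36 + 2514 = 5 \cdot 1080 + 2514 = 5400 + 2514 = 7914$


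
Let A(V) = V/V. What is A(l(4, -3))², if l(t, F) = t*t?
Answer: 1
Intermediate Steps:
l(t, F) = t²
A(V) = 1
A(l(4, -3))² = 1² = 1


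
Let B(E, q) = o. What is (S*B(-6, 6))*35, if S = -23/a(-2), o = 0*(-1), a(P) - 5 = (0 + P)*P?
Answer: 0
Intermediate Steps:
a(P) = 5 + P**2 (a(P) = 5 + (0 + P)*P = 5 + P*P = 5 + P**2)
o = 0
B(E, q) = 0
S = -23/9 (S = -23/(5 + (-2)**2) = -23/(5 + 4) = -23/9 ≈ -2.5556)
(S*B(-6, 6))*35 = -23/9*0*35 = 0*35 = 0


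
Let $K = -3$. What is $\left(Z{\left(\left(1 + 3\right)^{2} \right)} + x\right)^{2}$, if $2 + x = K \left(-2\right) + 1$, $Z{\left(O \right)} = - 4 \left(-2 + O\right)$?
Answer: $2601$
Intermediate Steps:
$Z{\left(O \right)} = 8 - 4 O$
$x = 5$ ($x = -2 + \left(\left(-3\right) \left(-2\right) + 1\right) = -2 + \left(6 + 1\right) = -2 + 7 = 5$)
$\left(Z{\left(\left(1 + 3\right)^{2} \right)} + x\right)^{2} = \left(\left(8 - 4 \left(1 + 3\right)^{2}\right) + 5\right)^{2} = \left(\left(8 - 4 \cdot 4^{2}\right) + 5\right)^{2} = \left(\left(8 - 64\right) + 5\right)^{2} = \left(-56 + 5\right)^{2} = \left(-51\right)^{2} = 2601$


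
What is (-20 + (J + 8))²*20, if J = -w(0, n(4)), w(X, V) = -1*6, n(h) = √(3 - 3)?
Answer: 720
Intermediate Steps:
n(h) = 0 (n(h) = √0 = 0)
w(X, V) = -6
J = 6 (J = -1*(-6) = 6)
(-20 + (J + 8))²*20 = (-20 + (6 + 8))²*20 = (-20 + 14)²*20 = (-6)²*20 = 36*20 = 720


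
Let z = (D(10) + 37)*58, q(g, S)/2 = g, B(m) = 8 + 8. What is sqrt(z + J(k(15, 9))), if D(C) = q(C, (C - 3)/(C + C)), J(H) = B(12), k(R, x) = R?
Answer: sqrt(3322) ≈ 57.637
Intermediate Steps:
B(m) = 16
J(H) = 16
q(g, S) = 2*g
D(C) = 2*C
z = 3306 (z = (2*10 + 37)*58 = (20 + 37)*58 = 57*58 = 3306)
sqrt(z + J(k(15, 9))) = sqrt(3306 + 16) = sqrt(3322)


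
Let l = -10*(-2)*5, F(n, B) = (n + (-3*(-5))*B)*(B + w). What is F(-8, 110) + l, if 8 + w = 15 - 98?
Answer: 31298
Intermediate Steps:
w = -91 (w = -8 + (15 - 98) = -8 - 83 = -91)
F(n, B) = (-91 + B)*(n + 15*B) (F(n, B) = (n + (-3*(-5))*B)*(B - 91) = (n + 15*B)*(-91 + B) = (-91 + B)*(n + 15*B))
l = 100 (l = 20*5 = 100)
F(-8, 110) + l = (-1365*110 - 91*(-8) + 15*110**2 + 110*(-8)) + 100 = (-150150 + 728 + 15*12100 - 880) + 100 = (-150150 + 728 + 181500 - 880) + 100 = 31198 + 100 = 31298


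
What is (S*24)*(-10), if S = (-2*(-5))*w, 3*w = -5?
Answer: 4000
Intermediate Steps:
w = -5/3 (w = (1/3)*(-5) = -5/3 ≈ -1.6667)
S = -50/3 (S = -2*(-5)*(-5/3) = 10*(-5/3) = -50/3 ≈ -16.667)
(S*24)*(-10) = -50/3*24*(-10) = -400*(-10) = 4000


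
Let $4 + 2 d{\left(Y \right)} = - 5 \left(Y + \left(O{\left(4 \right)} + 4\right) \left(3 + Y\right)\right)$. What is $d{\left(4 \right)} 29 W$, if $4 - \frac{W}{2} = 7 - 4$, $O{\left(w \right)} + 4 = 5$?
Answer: $-5771$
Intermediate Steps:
$O{\left(w \right)} = 1$ ($O{\left(w \right)} = -4 + 5 = 1$)
$d{\left(Y \right)} = - \frac{79}{2} - 15 Y$ ($d{\left(Y \right)} = -2 + \frac{\left(-5\right) \left(Y + \left(1 + 4\right) \left(3 + Y\right)\right)}{2} = -2 + \frac{\left(-5\right) \left(Y + 5 \left(3 + Y\right)\right)}{2} = -2 + \frac{\left(-5\right) \left(Y + \left(15 + 5 Y\right)\right)}{2} = -2 + \frac{\left(-5\right) \left(15 + 6 Y\right)}{2} = -2 + \frac{-75 - 30 Y}{2} = -2 - \left(\frac{75}{2} + 15 Y\right) = - \frac{79}{2} - 15 Y$)
$W = 2$ ($W = 8 - 2 \left(7 - 4\right) = 8 - 6 = 2$)
$d{\left(4 \right)} 29 W = \left(- \frac{79}{2} - 60\right) 29 \cdot 2 = \left(- \frac{199}{2}\right) 29 \cdot 2 = \left(- \frac{5771}{2}\right) 2 = -5771$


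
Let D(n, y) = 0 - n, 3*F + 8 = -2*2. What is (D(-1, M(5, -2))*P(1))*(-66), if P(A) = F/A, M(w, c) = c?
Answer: 264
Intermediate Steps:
F = -4 (F = -8/3 + (-2*2)/3 = -8/3 + (⅓)*(-4) = -8/3 - 4/3 = -4)
D(n, y) = -n
P(A) = -4/A
(D(-1, M(5, -2))*P(1))*(-66) = ((-1*(-1))*(-4/1))*(-66) = (1*(-4*1))*(-66) = (1*(-4))*(-66) = -4*(-66) = 264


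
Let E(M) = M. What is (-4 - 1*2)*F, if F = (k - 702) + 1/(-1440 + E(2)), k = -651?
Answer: 5836845/719 ≈ 8118.0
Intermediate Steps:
F = -1945615/1438 (F = (-651 - 702) + 1/(-1440 + 2) = -1353 + 1/(-1438) = -1353 - 1/1438 = -1945615/1438 ≈ -1353.0)
(-4 - 1*2)*F = (-4 - 1*2)*(-1945615/1438) = (-4 - 2)*(-1945615/1438) = -6*(-1945615/1438) = 5836845/719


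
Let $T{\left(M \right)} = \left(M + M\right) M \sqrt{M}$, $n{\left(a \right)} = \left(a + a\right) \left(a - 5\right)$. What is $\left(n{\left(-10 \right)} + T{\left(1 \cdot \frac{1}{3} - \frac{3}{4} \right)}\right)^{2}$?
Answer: $\frac{5598716875}{62208} + \frac{625 i \sqrt{15}}{18} \approx 90000.0 + 134.48 i$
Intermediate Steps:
$n{\left(a \right)} = 2 a \left(-5 + a\right)$
$T{\left(M \right)} = 2 M^{\frac{5}{2}}$ ($T{\left(M \right)} = 2 M M \sqrt{M} = 2 M^{2} \sqrt{M} = 2 M^{\frac{5}{2}}$)
$\left(n{\left(-10 \right)} + T{\left(1 \cdot \frac{1}{3} - \frac{3}{4} \right)}\right)^{2} = \left(2 \left(-10\right) \left(-5 - 10\right) + 2 \left(1 \cdot \frac{1}{3} - \frac{3}{4}\right)^{\frac{5}{2}}\right)^{2} = \left(2 \left(-10\right) \left(-15\right) + 2 \left(1 \cdot \frac{1}{3} - \frac{3}{4}\right)^{\frac{5}{2}}\right)^{2} = \left(300 + 2 \left(\frac{1}{3} - \frac{3}{4}\right)^{\frac{5}{2}}\right)^{2} = \left(300 + 2 \left(- \frac{5}{12}\right)^{\frac{5}{2}}\right)^{2} = \left(300 + 2 \frac{25 i \sqrt{15}}{864}\right)^{2} = \left(300 + \frac{25 i \sqrt{15}}{432}\right)^{2}$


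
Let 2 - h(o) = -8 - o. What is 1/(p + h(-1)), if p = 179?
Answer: 1/188 ≈ 0.0053191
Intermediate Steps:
h(o) = 10 + o (h(o) = 2 - (-8 - o) = 2 + (8 + o) = 10 + o)
1/(p + h(-1)) = 1/(179 + (10 - 1)) = 1/(179 + 9) = 1/188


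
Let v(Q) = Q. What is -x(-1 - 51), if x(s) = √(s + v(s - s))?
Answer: -2*I*√13 ≈ -7.2111*I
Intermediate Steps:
x(s) = √s (x(s) = √(s + (s - s)) = √(s + 0) = √s)
-x(-1 - 51) = -√(-1 - 51) = -√(-52) = -2*I*√13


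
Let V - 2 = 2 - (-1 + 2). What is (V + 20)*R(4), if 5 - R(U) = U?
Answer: 23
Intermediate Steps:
R(U) = 5 - U
V = 3 (V = 2 + (2 - (-1 + 2)) = 2 + (2 - 1*1) = 2 + (2 - 1) = 2 + 1 = 3)
(V + 20)*R(4) = (3 + 20)*(5 - 1*4) = 23*(5 - 4) = 23*1 = 23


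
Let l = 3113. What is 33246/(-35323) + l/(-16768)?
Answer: -667429427/592296064 ≈ -1.1269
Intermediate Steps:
33246/(-35323) + l/(-16768) = 33246/(-35323) + 3113/(-16768) = 33246*(-1/35323) + 3113*(-1/16768) = -33246/35323 - 3113/16768 = -667429427/592296064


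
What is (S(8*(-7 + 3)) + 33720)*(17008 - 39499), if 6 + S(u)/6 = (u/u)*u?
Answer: -753268572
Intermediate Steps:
S(u) = -36 + 6*u (S(u) = -36 + 6*((u/u)*u) = -36 + 6*(1*u) = -36 + 6*u)
(S(8*(-7 + 3)) + 33720)*(17008 - 39499) = ((-36 + 6*(8*(-7 + 3))) + 33720)*(17008 - 39499) = ((-36 + 6*(8*(-4))) + 33720)*(-22491) = ((-36 + 6*(-32)) + 33720)*(-22491) = ((-36 - 192) + 33720)*(-22491) = (-228 + 33720)*(-22491) = 33492*(-22491) = -753268572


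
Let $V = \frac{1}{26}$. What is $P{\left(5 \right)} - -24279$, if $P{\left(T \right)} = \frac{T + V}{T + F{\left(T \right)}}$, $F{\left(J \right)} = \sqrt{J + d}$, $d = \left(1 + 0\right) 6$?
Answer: $\frac{8838211}{364} - \frac{131 \sqrt{11}}{364} \approx 24280.0$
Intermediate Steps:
$d = 6$ ($d = 1 \cdot 6 = 6$)
$F{\left(J \right)} = \sqrt{6 + J}$ ($F{\left(J \right)} = \sqrt{J + 6} = \sqrt{6 + J}$)
$V = \frac{1}{26} \approx 0.038462$
$P{\left(T \right)} = \frac{\frac{1}{26} + T}{T + \sqrt{6 + T}}$ ($P{\left(T \right)} = \frac{T + \frac{1}{26}}{T + \sqrt{6 + T}} = \frac{\frac{1}{26} + T}{T + \sqrt{6 + T}}$)
$P{\left(5 \right)} - -24279 = \frac{\frac{1}{26} + 5}{5 + \sqrt{6 + 5}} - -24279 = \frac{1}{5 + \sqrt{11}} \cdot \frac{131}{26} + 24279 = \frac{131}{26 \left(5 + \sqrt{11}\right)} + 24279 = 24279 + \frac{131}{26 \left(5 + \sqrt{11}\right)}$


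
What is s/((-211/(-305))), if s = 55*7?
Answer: 117425/211 ≈ 556.52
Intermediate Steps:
s = 385
s/((-211/(-305))) = 385/((-211/(-305))) = 385/((-211*(-1/305))) = 385/(211/305) = 385*(305/211) = 117425/211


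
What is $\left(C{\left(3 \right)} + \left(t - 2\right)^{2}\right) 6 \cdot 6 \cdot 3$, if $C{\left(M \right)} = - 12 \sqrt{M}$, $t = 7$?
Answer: $2700 - 1296 \sqrt{3} \approx 455.26$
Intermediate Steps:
$\left(C{\left(3 \right)} + \left(t - 2\right)^{2}\right) 6 \cdot 6 \cdot 3 = \left(- 12 \sqrt{3} + \left(7 - 2\right)^{2}\right) 6 \cdot 6 \cdot 3 = \left(- 12 \sqrt{3} + 5^{2}\right) 36 \cdot 3 = \left(- 12 \sqrt{3} + 25\right) 108 = \left(25 - 12 \sqrt{3}\right) 108 = 2700 - 1296 \sqrt{3}$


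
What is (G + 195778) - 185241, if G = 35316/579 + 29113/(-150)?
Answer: 301193141/28950 ≈ 10404.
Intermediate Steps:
G = -3853009/28950 (G = 35316*(1/579) + 29113*(-1/150) = 11772/193 - 29113/150 = -3853009/28950 ≈ -133.09)
(G + 195778) - 185241 = (-3853009/28950 + 195778) - 185241 = 5663920091/28950 - 185241 = 301193141/28950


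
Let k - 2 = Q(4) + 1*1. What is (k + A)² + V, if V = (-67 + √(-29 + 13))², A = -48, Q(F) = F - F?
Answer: 6498 - 536*I ≈ 6498.0 - 536.0*I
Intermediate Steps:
Q(F) = 0
V = (-67 + 4*I)² (V = (-67 + √(-16))² = (-67 + 4*I)² ≈ 4473.0 - 536.0*I)
k = 3 (k = 2 + (0 + 1*1) = 2 + (0 + 1) = 2 + 1 = 3)
(k + A)² + V = (3 - 48)² + (4473 - 536*I) = (-45)² + (4473 - 536*I) = 2025 + (4473 - 536*I) = 6498 - 536*I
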